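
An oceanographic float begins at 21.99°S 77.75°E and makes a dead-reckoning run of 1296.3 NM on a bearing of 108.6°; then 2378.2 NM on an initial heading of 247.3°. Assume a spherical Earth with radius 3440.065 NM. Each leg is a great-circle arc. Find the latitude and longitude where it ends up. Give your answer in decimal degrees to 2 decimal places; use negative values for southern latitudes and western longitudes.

Apply the spherical direct solution leg by leg, carrying full precision between legs.
Leg 1: from (-21.99°, 77.75°), δ = 1296.3/3440.065 = 0.376824 rad, θ = 108.6° → φ = -27.19°, λ = 100.83°.
Leg 2: from (-27.19°, 100.83°), δ = 2378.2/3440.065 = 0.691324 rad, θ = 247.3° → φ = -34.81°, λ = 55.08°.

latitude -34.81°, longitude 55.08°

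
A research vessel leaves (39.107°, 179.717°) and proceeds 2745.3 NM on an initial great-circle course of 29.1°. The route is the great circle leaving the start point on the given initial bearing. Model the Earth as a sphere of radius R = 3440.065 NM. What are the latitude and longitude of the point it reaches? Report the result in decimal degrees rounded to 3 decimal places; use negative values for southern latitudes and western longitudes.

latitude 67.790°, longitude -113.184°

δ = 2745.3/3440.065 = 0.798037 rad (45.7242°).
Start latitude φ₁ = 0.682546 rad; initial bearing θ = 0.507891 rad.
sin φ₂ = sin φ₁ cos δ + cos φ₁ sin δ cos θ = (0.630771)(0.698113) + (0.775969)(0.715987)(0.873772) = 0.925803
φ₂ = asin(0.925803) = 1.183155 rad = 67.790°.
For the longitude increment, Δλ = atan2( sin θ sin δ cos φ₁, cos δ − sin φ₁ sin φ₂ ) = atan2(0.270200, 0.114144) = 67.099°.
λ₂ = 179.717° + 67.099° = 246.816°, normalized to (−180°, 180°] → -113.184°.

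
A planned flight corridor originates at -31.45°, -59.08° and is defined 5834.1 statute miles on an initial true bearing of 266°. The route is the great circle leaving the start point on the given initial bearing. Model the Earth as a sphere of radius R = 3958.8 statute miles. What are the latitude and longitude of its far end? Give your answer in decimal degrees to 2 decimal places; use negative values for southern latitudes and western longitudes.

latitude -6.30°, longitude -146.40°

Central angle δ = d/R = 1.473704 rad.
With φ₁ = -31.45° = -0.548906 rad and θ = 266° = 4.642576 rad:
Destination latitude: φ₂ = arcsin( sin φ₁ cos δ + cos φ₁ sin δ cos θ ) = arcsin(-0.109807) = -6.30°.
Then Δλ = atan2(-0.847010, 0.039647) = -1.524022 rad, from sin θ sin δ cos φ₁ over cos δ − sin φ₁ sin φ₂.
Hence λ₂ = -59.08° + -87.32° = -146.40°.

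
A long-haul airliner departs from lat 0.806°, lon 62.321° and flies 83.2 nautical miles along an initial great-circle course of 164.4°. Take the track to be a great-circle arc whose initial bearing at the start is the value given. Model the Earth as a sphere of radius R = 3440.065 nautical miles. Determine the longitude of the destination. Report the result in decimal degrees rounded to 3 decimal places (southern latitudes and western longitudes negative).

longitude 62.694°

δ = 83.2/3440.065 = 0.024186 rad (1.3857°).
Start latitude φ₁ = 0.014067 rad; initial bearing θ = 2.869321 rad.
sin φ₂ = sin φ₁ cos δ + cos φ₁ sin δ cos θ = (0.014067)(0.999708) + (0.999901)(0.024183)(-0.963163) = -0.009227
φ₂ = asin(-0.009227) = -0.009227 rad = -0.529°.
Then Δλ = atan2(0.006503, 0.999837) = 0.006504 rad, from sin θ sin δ cos φ₁ over cos δ − sin φ₁ sin φ₂.
Hence λ₂ = 62.321° + 0.373° = 62.694°.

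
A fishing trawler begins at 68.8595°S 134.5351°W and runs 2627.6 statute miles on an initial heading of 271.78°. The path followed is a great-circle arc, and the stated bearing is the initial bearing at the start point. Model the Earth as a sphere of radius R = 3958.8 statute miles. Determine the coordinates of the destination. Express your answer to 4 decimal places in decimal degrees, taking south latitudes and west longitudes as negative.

δ = 2627.6/3958.8 = 0.663736 rad (38.0293°).
With φ₁ = -68.8595° = -1.201825 rad and θ = 271.78° = 4.743456 rad:
Applying the spherical law of cosines for sides, sin φ₂ = sin φ₁ cos δ + cos φ₁ sin δ cos θ = -0.727781, so φ₂ = -46.7007°.
For the longitude increment, Δλ = atan2( sin θ sin δ cos φ₁, cos δ − sin φ₁ sin φ₂ ) = atan2(-0.222080, 0.108895) = -63.8794°.
λ₂ = -134.5351° + -63.8794° = -198.4145°, normalized to (−180°, 180°] → 161.5855°.

latitude -46.7007°, longitude 161.5855°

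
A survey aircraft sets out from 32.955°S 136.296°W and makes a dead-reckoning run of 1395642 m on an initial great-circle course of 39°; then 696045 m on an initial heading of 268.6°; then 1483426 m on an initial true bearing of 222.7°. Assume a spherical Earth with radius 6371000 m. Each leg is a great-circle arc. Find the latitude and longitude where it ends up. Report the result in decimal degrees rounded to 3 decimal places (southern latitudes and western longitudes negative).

Apply the spherical direct solution leg by leg, carrying full precision between legs.
Leg 1: from (-32.955°, -136.296°), δ = 1395642/6371000 = 0.219062 rad, θ = 39° → φ = -22.909°, λ = -127.758°.
Leg 2: from (-22.909°, -127.758°), δ = 696045/6371000 = 0.109252 rad, θ = 268.6° → φ = -22.917°, λ = -134.554°.
Leg 3: from (-22.917°, -134.554°), δ = 1483426/6371000 = 0.232840 rad, θ = 222.7° → φ = -32.350°, λ = -145.229°.

latitude -32.350°, longitude -145.229°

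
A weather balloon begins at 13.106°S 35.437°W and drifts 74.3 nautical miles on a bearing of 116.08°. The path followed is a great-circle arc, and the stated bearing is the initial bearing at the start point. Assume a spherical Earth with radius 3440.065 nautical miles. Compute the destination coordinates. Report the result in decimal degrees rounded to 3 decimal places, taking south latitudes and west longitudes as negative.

The arc subtends δ = 74.3/3440.065 = 0.021598 rad at the centre.
Start latitude φ₁ = -0.228743 rad; initial bearing θ = 2.025978 rad.
Destination latitude: φ₂ = arcsin( sin φ₁ cos δ + cos φ₁ sin δ cos θ ) = arcsin(-0.235948) = -13.647°.
Δλ = atan2( sin θ sin δ cos φ₁ , cos δ − sin φ₁ sin φ₂ ) = atan2(0.018893, 0.946265) = 0.019963 rad = 1.144°.
λ₂ = λ₁ + Δλ = -34.293°.

latitude -13.647°, longitude -34.293°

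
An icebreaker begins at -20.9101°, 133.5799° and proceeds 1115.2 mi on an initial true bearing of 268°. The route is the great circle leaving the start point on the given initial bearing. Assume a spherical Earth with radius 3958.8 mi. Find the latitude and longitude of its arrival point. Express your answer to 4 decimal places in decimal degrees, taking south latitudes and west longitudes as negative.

latitude -20.6034°, longitude 116.3141°

δ = 1115.2/3958.8 = 0.281702 rad (16.1403°).
Start latitude φ₁ = -0.364950 rad; initial bearing θ = 4.677482 rad.
Applying the spherical law of cosines for sides, sin φ₂ = sin φ₁ cos δ + cos φ₁ sin δ cos θ = -0.351898, so φ₂ = -20.6034°.
Then Δλ = atan2(-0.259524, 0.834991) = -0.301345 rad, from sin θ sin δ cos φ₁ over cos δ − sin φ₁ sin φ₂.
Hence λ₂ = 133.5799° + -17.2658° = 116.3141°.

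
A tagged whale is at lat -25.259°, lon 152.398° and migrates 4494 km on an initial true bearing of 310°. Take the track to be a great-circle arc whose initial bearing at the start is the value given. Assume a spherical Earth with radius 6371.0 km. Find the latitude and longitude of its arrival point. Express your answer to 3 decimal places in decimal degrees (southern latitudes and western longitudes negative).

The arc subtends δ = 4494/6371 = 0.705384 rad at the centre.
Converting: φ₁ = -0.440853 rad, θ = 5.410521 rad.
sin φ₂ = sin φ₁ cos δ + cos φ₁ sin δ cos θ = (-0.426711)(0.761363) + (0.904388)(0.648326)(0.642788) = 0.052009
φ₂ = asin(0.052009) = 0.052033 rad = 2.981°.
Then Δλ = atan2(-0.449161, 0.783556) = -0.520507 rad, from sin θ sin δ cos φ₁ over cos δ − sin φ₁ sin φ₂.
Hence λ₂ = 152.398° + -29.823° = 122.575°.

latitude 2.981°, longitude 122.575°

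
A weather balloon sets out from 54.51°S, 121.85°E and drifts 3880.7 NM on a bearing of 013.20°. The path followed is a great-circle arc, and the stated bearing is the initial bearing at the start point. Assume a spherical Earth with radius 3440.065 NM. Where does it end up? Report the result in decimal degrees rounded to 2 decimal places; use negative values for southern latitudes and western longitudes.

latitude 9.32°, longitude 133.92°

Angular distance δ = d/R = 3880.7 / 3440.065 = 1.128089 rad.
With φ₁ = -54.51° = -0.951379 rad and θ = 13.2° = 0.230383 rad:
Applying the spherical law of cosines for sides, sin φ₂ = sin φ₁ cos δ + cos φ₁ sin δ cos θ = 0.161932, so φ₂ = 9.32°.
For the longitude increment, Δλ = atan2( sin θ sin δ cos φ₁, cos δ − sin φ₁ sin φ₂ ) = atan2(0.119791, 0.560235) = 12.07°.
λ₂ = λ₁ + Δλ = 133.92°.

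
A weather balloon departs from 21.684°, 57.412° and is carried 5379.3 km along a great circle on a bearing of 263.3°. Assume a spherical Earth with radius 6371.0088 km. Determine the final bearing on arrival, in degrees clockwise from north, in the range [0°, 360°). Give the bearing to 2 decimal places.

Angular distance δ = d/R = 5379.3 / 6371.0088 = 0.844340 rad.
With φ₁ = 21.684° = 0.378457 rad and θ = 263.3° = 4.595452 rad:
Destination latitude: φ₂ = arcsin( sin φ₁ cos δ + cos φ₁ sin δ cos θ ) = arcsin(0.164379) = 9.461°.
Then Δλ = atan2(-0.689891, 0.603489) = -0.852102 rad, from sin θ sin δ cos φ₁ over cos δ − sin φ₁ sin φ₂.
λ₂ = λ₁ + Δλ = 8.590°.
The forward bearing on arrival equals the back-azimuth from the destination plus 180°.
Back-azimuth from P₂ (9.46°, 8.59°) to P₁ (21.68°, 57.41°), with Δλ' = λ₁ − λ₂ = 48.82°: atan2( sin Δλ' cos φ₁ , cos φ₂ sin φ₁ − sin φ₂ cos φ₁ cos Δλ' ) = 69.33°.
Final bearing = (69.33° + 180°) mod 360° = 249.33°.

final bearing 249.33°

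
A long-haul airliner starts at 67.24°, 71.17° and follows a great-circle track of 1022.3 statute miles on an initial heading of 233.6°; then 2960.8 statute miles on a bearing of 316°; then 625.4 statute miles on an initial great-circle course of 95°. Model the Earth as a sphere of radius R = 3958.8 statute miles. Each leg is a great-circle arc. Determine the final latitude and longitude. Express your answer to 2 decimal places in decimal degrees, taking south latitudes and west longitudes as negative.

Apply the spherical direct solution leg by leg, carrying full precision between legs.
Leg 1: from (67.24°, 71.17°), δ = 1022.3/3958.8 = 0.258235 rad, θ = 233.6° → φ = 56.40°, λ = 49.37°.
Leg 2: from (56.40°, 49.37°), δ = 2960.8/3958.8 = 0.747903 rad, θ = 316° → φ = 61.81°, λ = -40.85°.
Leg 3: from (61.81°, -40.85°), δ = 625.4/3958.8 = 0.157977 rad, θ = 95° → φ = 59.76°, λ = -22.72°.

latitude 59.76°, longitude -22.72°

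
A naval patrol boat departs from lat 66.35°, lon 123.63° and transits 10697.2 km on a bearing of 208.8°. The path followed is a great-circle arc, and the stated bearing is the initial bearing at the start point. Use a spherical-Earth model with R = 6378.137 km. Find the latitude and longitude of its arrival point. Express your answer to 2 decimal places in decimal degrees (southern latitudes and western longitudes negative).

latitude -26.54°, longitude 91.26°

δ = 10697.2/6378.137 = 1.677167 rad (96.0946°).
With φ₁ = 66.35° = 1.158026 rad and θ = 208.8° = 3.644247 rad:
sin φ₂ = sin φ₁ cos δ + cos φ₁ sin δ cos θ = (0.916013)(-0.106170) + (0.401149)(0.994348)(-0.876307) = -0.446795
φ₂ = asin(-0.446795) = -0.463180 rad = -26.54°.
Then Δλ = atan2(-0.192163, 0.303100) = -0.565038 rad, from sin θ sin δ cos φ₁ over cos δ − sin φ₁ sin φ₂.
Hence λ₂ = 123.63° + -32.37° = 91.26°.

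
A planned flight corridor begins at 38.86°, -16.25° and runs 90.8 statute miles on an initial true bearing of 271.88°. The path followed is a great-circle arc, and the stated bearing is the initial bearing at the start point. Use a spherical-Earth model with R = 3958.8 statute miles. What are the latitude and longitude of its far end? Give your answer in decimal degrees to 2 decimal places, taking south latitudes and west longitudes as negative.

latitude 38.89°, longitude -17.94°

Central angle δ = d/R = 0.022936 rad.
Converting: φ₁ = 0.678235 rad, θ = 4.745201 rad.
sin φ₂ = sin φ₁ cos δ + cos φ₁ sin δ cos θ = (0.627420)(0.999737) + (0.778681)(0.022934)(0.032806) = 0.627840
φ₂ = asin(0.627840) = 0.678776 rad = 38.89°.
For the longitude increment, Δλ = atan2( sin θ sin δ cos φ₁, cos δ − sin φ₁ sin φ₂ ) = atan2(-0.017849, 0.605818) = -1.69°.
λ₂ = -16.25° + -1.69° = -17.94°.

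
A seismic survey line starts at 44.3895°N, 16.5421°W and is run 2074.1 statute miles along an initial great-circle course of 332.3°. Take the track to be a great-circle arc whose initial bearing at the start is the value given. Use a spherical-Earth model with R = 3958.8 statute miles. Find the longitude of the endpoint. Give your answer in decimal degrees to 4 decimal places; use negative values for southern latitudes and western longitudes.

longitude -53.5164°

Angular distance δ = d/R = 2074.1 / 3958.8 = 0.523921 rad.
Converting: φ₁ = 0.774743 rad, θ = 5.799729 rad.
Destination latitude: φ₂ = arcsin( sin φ₁ cos δ + cos φ₁ sin δ cos θ ) = arcsin(0.922228) = 67.2540°.
Δλ = atan2( sin θ sin δ cos φ₁ , cos δ − sin φ₁ sin φ₂ ) = atan2(-0.166181, 0.220736) = -0.645324 rad = -36.9743°.
λ₂ = λ₁ + Δλ = -53.5164°.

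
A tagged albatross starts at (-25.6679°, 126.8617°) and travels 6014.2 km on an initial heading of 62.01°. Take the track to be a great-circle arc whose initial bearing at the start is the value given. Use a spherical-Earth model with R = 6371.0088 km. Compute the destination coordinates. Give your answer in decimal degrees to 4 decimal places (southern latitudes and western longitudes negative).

latitude 5.0788°, longitude 172.7506°

Central angle δ = d/R = 0.943995 rad.
Start latitude φ₁ = -0.447989 rad; initial bearing θ = 1.082279 rad.
Destination latitude: φ₂ = arcsin( sin φ₁ cos δ + cos φ₁ sin δ cos θ ) = arcsin(0.088525) = 5.0788°.
For the longitude increment, Δλ = atan2( sin θ sin δ cos φ₁, cos δ − sin φ₁ sin φ₂ ) = atan2(0.644599, 0.624902) = 45.8889°.
λ₂ = 126.8617° + 45.8889° = 172.7506°.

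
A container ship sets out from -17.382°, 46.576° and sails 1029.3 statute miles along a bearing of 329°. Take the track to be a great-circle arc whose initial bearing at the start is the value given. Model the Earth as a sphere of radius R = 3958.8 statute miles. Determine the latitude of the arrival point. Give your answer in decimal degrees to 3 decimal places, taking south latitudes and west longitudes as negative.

The arc subtends δ = 1029.3/3958.8 = 0.260003 rad at the centre.
Converting: φ₁ = -0.303373 rad, θ = 5.742133 rad.
Applying the spherical law of cosines for sides, sin φ₂ = sin φ₁ cos δ + cos φ₁ sin δ cos θ = -0.078400, so φ₂ = -4.497°.
Then Δλ = atan2(-0.126361, 0.942968) = -0.133210 rad, from sin θ sin δ cos φ₁ over cos δ − sin φ₁ sin φ₂.
λ₂ = 46.576° + -7.632° = 38.944°.

latitude -4.497°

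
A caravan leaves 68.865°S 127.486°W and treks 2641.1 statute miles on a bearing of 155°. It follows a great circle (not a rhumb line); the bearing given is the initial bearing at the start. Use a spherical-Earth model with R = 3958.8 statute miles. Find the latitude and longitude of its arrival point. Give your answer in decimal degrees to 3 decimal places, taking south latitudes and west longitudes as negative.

δ = 2641.1/3958.8 = 0.667147 rad (38.2247°).
With φ₁ = -68.865° = -1.201921 rad and θ = 155° = 2.705260 rad:
Applying the spherical law of cosines for sides, sin φ₂ = sin φ₁ cos δ + cos φ₁ sin δ cos θ = -0.934943, so φ₂ = -69.219°.
Δλ = atan2( sin θ sin δ cos φ₁ , cos δ − sin φ₁ sin φ₂ ) = atan2(0.094286, -0.086462) = 2.312938 rad = 132.522°.
λ₂ = -127.486° + 132.522° = 5.036°.

latitude -69.219°, longitude 5.036°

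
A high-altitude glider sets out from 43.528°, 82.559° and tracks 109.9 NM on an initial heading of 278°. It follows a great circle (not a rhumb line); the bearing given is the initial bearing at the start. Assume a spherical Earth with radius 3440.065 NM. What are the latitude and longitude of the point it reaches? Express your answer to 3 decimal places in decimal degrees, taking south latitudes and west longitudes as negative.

latitude 43.755°, longitude 80.049°

Central angle δ = d/R = 0.031947 rad.
With φ₁ = 43.528° = 0.759707 rad and θ = 278° = 4.852015 rad:
Destination latitude: φ₂ = arcsin( sin φ₁ cos δ + cos φ₁ sin δ cos θ ) = arcsin(0.691581) = 43.755°.
Then Δλ = atan2(-0.022934, 0.523192) = -0.043806 rad, from sin θ sin δ cos φ₁ over cos δ − sin φ₁ sin φ₂.
Hence λ₂ = 82.559° + -2.510° = 80.049°.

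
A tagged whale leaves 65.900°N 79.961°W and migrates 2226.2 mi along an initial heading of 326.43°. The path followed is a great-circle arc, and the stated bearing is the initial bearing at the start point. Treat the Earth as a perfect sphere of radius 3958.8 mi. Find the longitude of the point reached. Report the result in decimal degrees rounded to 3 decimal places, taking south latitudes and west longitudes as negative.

Angular distance δ = d/R = 2226.2 / 3958.8 = 0.562342 rad.
Start latitude φ₁ = 1.150172 rad; initial bearing θ = 5.697278 rad.
sin φ₂ = sin φ₁ cos δ + cos φ₁ sin δ cos θ = (0.912834)(0.846009) + (0.408330)(0.533169)(0.833211) = 0.953663
φ₂ = asin(0.953663) = 1.265185 rad = 72.490°.
Δλ = atan2( sin θ sin δ cos φ₁ , cos δ − sin φ₁ sin φ₂ ) = atan2(-0.120383, -0.024528) = -1.771792 rad = -101.516°.
λ₂ = -79.961° + -101.516° = -181.477°, normalized to (−180°, 180°] → 178.523°.

longitude 178.523°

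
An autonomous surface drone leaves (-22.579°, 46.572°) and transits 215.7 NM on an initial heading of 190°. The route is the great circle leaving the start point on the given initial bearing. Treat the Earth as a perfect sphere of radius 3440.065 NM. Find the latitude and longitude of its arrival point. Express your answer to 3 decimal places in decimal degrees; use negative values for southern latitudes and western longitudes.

latitude -26.115°, longitude 45.878°

Angular distance δ = d/R = 215.7 / 3440.065 = 0.062702 rad.
Converting: φ₁ = -0.394078 rad, θ = 3.316126 rad.
sin φ₂ = sin φ₁ cos δ + cos φ₁ sin δ cos θ = (-0.383957)(0.998035) + (0.923351)(0.062661)(-0.984808) = -0.440182
φ₂ = asin(-0.440182) = -0.455801 rad = -26.115°.
Δλ = atan2( sin θ sin δ cos φ₁ , cos δ − sin φ₁ sin φ₂ ) = atan2(-0.010047, 0.829024) = -0.012118 rad = -0.694°.
λ₂ = 46.572° + -0.694° = 45.878°.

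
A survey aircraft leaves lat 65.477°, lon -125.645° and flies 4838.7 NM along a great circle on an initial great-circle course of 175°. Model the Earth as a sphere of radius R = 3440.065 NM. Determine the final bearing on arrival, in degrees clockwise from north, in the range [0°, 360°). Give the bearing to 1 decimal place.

The arc subtends δ = 4838.7/3440.065 = 1.406572 rad at the centre.
Start latitude φ₁ = 1.142789 rad; initial bearing θ = 3.054326 rad.
Applying the spherical law of cosines for sides, sin φ₂ = sin φ₁ cos δ + cos φ₁ sin δ cos θ = -0.259176, so φ₂ = -15.021°.
For the longitude increment, Δλ = atan2( sin θ sin δ cos φ₁, cos δ − sin φ₁ sin φ₂ ) = atan2(0.035688, 0.399284) = 5.108°.
λ₂ = λ₁ + Δλ = -120.537°.
The forward bearing on arrival equals the back-azimuth from the destination plus 180°.
Back-azimuth from P₂ (-15.0°, -120.5°) to P₁ (65.5°, -125.6°), with Δλ' = λ₁ − λ₂ = -5.1°: atan2( sin Δλ' cos φ₁ , cos φ₂ sin φ₁ − sin φ₂ cos φ₁ cos Δλ' ) = 357.9°.
Final bearing = (357.9° + 180°) mod 360° = 177.9°.

final bearing 177.9°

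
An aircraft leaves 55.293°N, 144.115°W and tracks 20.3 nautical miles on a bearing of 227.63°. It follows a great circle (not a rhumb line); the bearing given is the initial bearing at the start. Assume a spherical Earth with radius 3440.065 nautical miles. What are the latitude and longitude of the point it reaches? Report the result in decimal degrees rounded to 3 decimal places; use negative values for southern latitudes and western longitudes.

Central angle δ = d/R = 0.005901 rad.
Start latitude φ₁ = 0.965045 rad; initial bearing θ = 3.972893 rad.
sin φ₂ = sin φ₁ cos δ + cos φ₁ sin δ cos θ = (0.822074)(0.999983) + (0.569380)(0.005901)(-0.673916) = 0.819796
φ₂ = asin(0.819796) = 0.961054 rad = 55.064°.
Then Δλ = atan2(-0.002482, 0.326049) = -0.007613 rad, from sin θ sin δ cos φ₁ over cos δ − sin φ₁ sin φ₂.
λ₂ = -144.115° + -0.436° = -144.551°.

latitude 55.064°, longitude -144.551°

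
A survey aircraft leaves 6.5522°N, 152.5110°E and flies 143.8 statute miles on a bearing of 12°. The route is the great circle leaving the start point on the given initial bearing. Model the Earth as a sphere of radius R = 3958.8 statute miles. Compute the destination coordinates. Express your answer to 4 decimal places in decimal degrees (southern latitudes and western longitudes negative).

latitude 8.5877°, longitude 152.9485°

δ = 143.8/3958.8 = 0.036324 rad (2.0812°).
Start latitude φ₁ = 0.114357 rad; initial bearing θ = 0.209440 rad.
sin φ₂ = sin φ₁ cos δ + cos φ₁ sin δ cos θ = (0.114108)(0.999340) + (0.993468)(0.036316)(0.978148) = 0.149324
φ₂ = asin(0.149324) = 0.149884 rad = 8.5877°.
Then Δλ = atan2(0.007501, 0.982301) = 0.007636 rad, from sin θ sin δ cos φ₁ over cos δ − sin φ₁ sin φ₂.
Hence λ₂ = 152.5110° + 0.4375° = 152.9485°.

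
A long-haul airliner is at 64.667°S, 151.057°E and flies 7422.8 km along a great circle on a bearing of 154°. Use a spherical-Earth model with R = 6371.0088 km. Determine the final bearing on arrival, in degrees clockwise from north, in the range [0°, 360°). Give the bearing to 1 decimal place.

δ = 7422.8/6371.0088 = 1.165090 rad (66.7548°).
With φ₁ = -64.667° = -1.128652 rad and θ = 154° = 2.687807 rad:
sin φ₂ = sin φ₁ cos δ + cos φ₁ sin δ cos θ = (-0.903836)(0.394668) + (0.427879)(0.918824)(-0.898794) = -0.710071
φ₂ = asin(-0.710071) = -0.789600 rad = -45.241°.
Then Δλ = atan2(0.172343, -0.247121) = 2.532610 rad, from sin θ sin δ cos φ₁ over cos δ − sin φ₁ sin φ₂.
λ₂ = 151.057° + 145.108° = 296.165°, normalized to (−180°, 180°] → -63.835°.
The forward bearing on arrival equals the back-azimuth from the destination plus 180°.
Back-azimuth from P₂ (-45.2°, -63.8°) to P₁ (-64.7°, 151.1°), with Δλ' = λ₁ − λ₂ = 214.9°: atan2( sin Δλ' cos φ₁ , cos φ₂ sin φ₁ − sin φ₂ cos φ₁ cos Δλ' ) = 195.4°.
Final bearing = (195.4° + 180°) mod 360° = 15.4°.

final bearing 15.4°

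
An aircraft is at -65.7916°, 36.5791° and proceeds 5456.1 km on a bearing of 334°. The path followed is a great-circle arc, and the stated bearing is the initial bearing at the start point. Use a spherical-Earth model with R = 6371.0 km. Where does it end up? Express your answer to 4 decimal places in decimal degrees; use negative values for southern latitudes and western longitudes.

latitude -18.6091°, longitude 16.1252°

δ = 5456.1/6371 = 0.856396 rad (49.0679°).
Converting: φ₁ = -1.148280 rad, θ = 5.829400 rad.
sin φ₂ = sin φ₁ cos δ + cos φ₁ sin δ cos θ = (-0.912060)(0.655164) + (0.410057)(0.755486)(0.898794) = -0.319110
φ₂ = asin(-0.319110) = -0.324790 rad = -18.6091°.
Then Δλ = atan2(-0.135804, 0.364117) = -0.356988 rad, from sin θ sin δ cos φ₁ over cos δ − sin φ₁ sin φ₂.
λ₂ = 36.5791° + -20.4539° = 16.1252°.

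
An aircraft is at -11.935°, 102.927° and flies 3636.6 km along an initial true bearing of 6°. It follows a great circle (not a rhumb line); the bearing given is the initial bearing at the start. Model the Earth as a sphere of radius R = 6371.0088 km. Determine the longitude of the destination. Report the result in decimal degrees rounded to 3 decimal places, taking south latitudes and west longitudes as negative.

Central angle δ = d/R = 0.570804 rad.
Start latitude φ₁ = -0.208305 rad; initial bearing θ = 0.104720 rad.
Destination latitude: φ₂ = arcsin( sin φ₁ cos δ + cos φ₁ sin δ cos θ ) = arcsin(0.351716) = 20.592°.
For the longitude increment, Δλ = atan2( sin θ sin δ cos φ₁, cos δ − sin φ₁ sin φ₂ ) = atan2(0.055257, 0.914202) = 3.459°.
λ₂ = 102.927° + 3.459° = 106.386°.

longitude 106.386°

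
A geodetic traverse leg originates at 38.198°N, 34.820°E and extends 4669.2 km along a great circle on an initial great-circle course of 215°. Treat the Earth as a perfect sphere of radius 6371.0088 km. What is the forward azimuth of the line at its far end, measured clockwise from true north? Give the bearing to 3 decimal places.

final bearing 206.805°

Central angle δ = d/R = 0.732882 rad.
Converting: φ₁ = 0.666681 rad, θ = 3.752458 rad.
Applying the spherical law of cosines for sides, sin φ₂ = sin φ₁ cos δ + cos φ₁ sin δ cos θ = 0.028930, so φ₂ = 1.658°.
Then Δλ = atan2(-0.301566, 0.725359) = -0.394007 rad, from sin θ sin δ cos φ₁ over cos δ − sin φ₁ sin φ₂.
λ₂ = λ₁ + Δλ = 12.245°.
The forward bearing on arrival equals the back-azimuth from the destination plus 180°.
Back-azimuth from P₂ (1.658°, 12.245°) to P₁ (38.198°, 34.820°), with Δλ' = λ₁ − λ₂ = 22.575°: atan2( sin Δλ' cos φ₁ , cos φ₂ sin φ₁ − sin φ₂ cos φ₁ cos Δλ' ) = 26.805°.
Final bearing = (26.805° + 180°) mod 360° = 206.805°.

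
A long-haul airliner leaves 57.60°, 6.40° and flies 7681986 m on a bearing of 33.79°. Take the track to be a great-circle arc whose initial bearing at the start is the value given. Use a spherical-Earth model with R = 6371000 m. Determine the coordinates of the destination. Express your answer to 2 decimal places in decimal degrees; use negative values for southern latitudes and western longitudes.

Angular distance δ = d/R = 7681986 / 6371000 = 1.205774 rad.
Converting: φ₁ = 1.005310 rad, θ = 0.589747 rad.
sin φ₂ = sin φ₁ cos δ + cos φ₁ sin δ cos θ = (0.844328)(0.356970) + (0.535827)(0.934116)(0.831082) = 0.717376
φ₂ = asin(0.717376) = 0.800029 rad = 45.84°.
Δλ = atan2( sin θ sin δ cos φ₁ , cos δ − sin φ₁ sin φ₂ ) = atan2(0.278367, -0.248731) = 2.300028 rad = 131.78°.
Hence λ₂ = 6.40° + 131.78° = 138.18°.

latitude 45.84°, longitude 138.18°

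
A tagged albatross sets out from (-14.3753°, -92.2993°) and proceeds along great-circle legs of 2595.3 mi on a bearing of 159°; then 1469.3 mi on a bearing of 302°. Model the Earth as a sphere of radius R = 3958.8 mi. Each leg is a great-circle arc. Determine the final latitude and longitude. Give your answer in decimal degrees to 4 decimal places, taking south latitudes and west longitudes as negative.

Apply the spherical direct solution leg by leg, carrying full precision between legs.
Leg 1: from (-14.3753°, -92.2993°), δ = 2595.3/3958.8 = 0.655577 rad, θ = 159° → φ = -48.4271°, λ = -73.0773°.
Leg 2: from (-48.4271°, -73.0773°), δ = 1469.3/3958.8 = 0.371148 rad, θ = 302° → φ = -34.7251°, λ = -95.0538°.

latitude -34.7251°, longitude -95.0538°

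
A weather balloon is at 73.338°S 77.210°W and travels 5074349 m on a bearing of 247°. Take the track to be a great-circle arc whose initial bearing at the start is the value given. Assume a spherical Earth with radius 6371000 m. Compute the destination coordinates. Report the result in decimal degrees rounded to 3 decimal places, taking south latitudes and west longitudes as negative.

Central angle δ = d/R = 0.796476 rad.
Start latitude φ₁ = -1.279990 rad; initial bearing θ = 4.310963 rad.
Applying the spherical law of cosines for sides, sin φ₂ = sin φ₁ cos δ + cos φ₁ sin δ cos θ = -0.749963, so φ₂ = -48.587°.
For the longitude increment, Δλ = atan2( sin θ sin δ cos φ₁, cos δ − sin φ₁ sin φ₂ ) = atan2(-0.188684, -0.019244) = -95.824°.
Hence λ₂ = -77.210° + -95.824° = -173.034°.

latitude -48.587°, longitude -173.034°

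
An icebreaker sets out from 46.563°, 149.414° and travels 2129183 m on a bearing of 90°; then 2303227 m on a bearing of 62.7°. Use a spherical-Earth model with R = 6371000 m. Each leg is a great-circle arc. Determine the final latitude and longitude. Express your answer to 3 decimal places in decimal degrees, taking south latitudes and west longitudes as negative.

Apply the spherical direct solution leg by leg, carrying full precision between legs.
Leg 1: from (46.563°, 149.414°), δ = 2129183/6371000 = 0.334199 rad, θ = 90° → φ = 43.311°, λ = 176.208°.
Leg 2: from (43.311°, 176.208°), δ = 2303227/6371000 = 0.361517 rad, θ = 62.7° → φ = 49.434°, λ = -154.891°.

latitude 49.434°, longitude -154.891°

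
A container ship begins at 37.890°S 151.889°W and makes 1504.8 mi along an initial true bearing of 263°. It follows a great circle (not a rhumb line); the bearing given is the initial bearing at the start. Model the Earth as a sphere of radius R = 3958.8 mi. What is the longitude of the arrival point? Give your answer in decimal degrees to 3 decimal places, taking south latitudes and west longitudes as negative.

longitude -179.467°

Central angle δ = d/R = 0.380115 rad.
With φ₁ = -37.890° = -0.661305 rad and θ = 263° = 4.590216 rad:
Applying the spherical law of cosines for sides, sin φ₂ = sin φ₁ cos δ + cos φ₁ sin δ cos θ = -0.605996, so φ₂ = -37.301°.
For the longitude increment, Δλ = atan2( sin θ sin δ cos φ₁, cos δ − sin φ₁ sin φ₂ ) = atan2(-0.290629, 0.556451) = -27.578°.
Hence λ₂ = -151.889° + -27.578° = -179.467°.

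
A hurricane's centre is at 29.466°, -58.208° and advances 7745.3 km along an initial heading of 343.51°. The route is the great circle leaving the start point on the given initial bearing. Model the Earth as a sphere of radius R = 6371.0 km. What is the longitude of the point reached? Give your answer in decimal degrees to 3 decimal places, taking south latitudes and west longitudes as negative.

Central angle δ = d/R = 1.215712 rad.
Converting: φ₁ = 0.514279 rad, θ = 5.995381 rad.
sin φ₂ = sin φ₁ cos δ + cos φ₁ sin δ cos θ = (0.491907)(0.347670) + (0.870648)(0.937617)(0.958869) = 0.953779
φ₂ = asin(0.953779) = 1.265570 rad = 72.512°.
Δλ = atan2( sin θ sin δ cos φ₁ , cos δ − sin φ₁ sin φ₂ ) = atan2(-0.231715, -0.121501) = -2.053738 rad = -117.671°.
Hence λ₂ = -58.208° + -117.671° = -175.879°.

longitude -175.879°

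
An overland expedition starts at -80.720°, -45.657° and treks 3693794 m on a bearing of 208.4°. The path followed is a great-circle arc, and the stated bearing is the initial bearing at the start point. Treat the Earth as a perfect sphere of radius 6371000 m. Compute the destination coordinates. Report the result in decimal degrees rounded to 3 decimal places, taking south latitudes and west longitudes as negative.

δ = 3693794/6371000 = 0.579782 rad (33.2191°).
Converting: φ₁ = -1.408830 rad, θ = 3.637266 rad.
sin φ₂ = sin φ₁ cos δ + cos φ₁ sin δ cos θ = (-0.986912)(0.836582) + (0.161259)(0.547842)(-0.879649) = -0.903345
φ₂ = asin(-0.903345) = -1.127505 rad = -64.601°.
For the longitude increment, Δλ = atan2( sin θ sin δ cos φ₁, cos δ − sin φ₁ sin φ₂ ) = atan2(-0.042019, -0.054940) = -142.591°.
λ₂ = -45.657° + -142.591° = -188.248°, normalized to (−180°, 180°] → 171.752°.

latitude -64.601°, longitude 171.752°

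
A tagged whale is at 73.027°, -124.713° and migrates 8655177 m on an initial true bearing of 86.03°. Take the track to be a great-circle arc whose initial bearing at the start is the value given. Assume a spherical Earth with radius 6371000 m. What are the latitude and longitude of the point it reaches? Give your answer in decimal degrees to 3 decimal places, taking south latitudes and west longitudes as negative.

latitude 12.783°, longitude -34.523°

The arc subtends δ = 8655177/6371000 = 1.358527 rad at the centre.
Start latitude φ₁ = 1.274562 rad; initial bearing θ = 1.501507 rad.
sin φ₂ = sin φ₁ cos δ + cos φ₁ sin δ cos θ = (0.956442)(0.210679) + (0.291921)(0.977555)(0.069234) = 0.221259
φ₂ = asin(0.221259) = 0.223106 rad = 12.783°.
Then Δλ = atan2(0.284684, -0.000943) = 1.574109 rad, from sin θ sin δ cos φ₁ over cos δ − sin φ₁ sin φ₂.
Hence λ₂ = -124.713° + 90.190° = -34.523°.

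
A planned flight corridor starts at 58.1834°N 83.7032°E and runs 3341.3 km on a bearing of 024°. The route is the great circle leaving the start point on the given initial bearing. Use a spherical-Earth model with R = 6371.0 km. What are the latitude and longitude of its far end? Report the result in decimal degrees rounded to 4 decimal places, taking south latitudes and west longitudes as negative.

latitude 77.6076°, longitude 155.3337°

Angular distance δ = d/R = 3341.3 / 6371 = 0.524455 rad.
With φ₁ = 58.1834° = 1.015492 rad and θ = 24° = 0.418879 rad:
Applying the spherical law of cosines for sides, sin φ₂ = sin φ₁ cos δ + cos φ₁ sin δ cos θ = 0.976701, so φ₂ = 77.6076°.
Δλ = atan2( sin θ sin δ cos φ₁ , cos δ − sin φ₁ sin φ₂ ) = atan2(0.107375, 0.035655) = 1.250189 rad = 71.6305°.
λ₂ = 83.7032° + 71.6305° = 155.3337°.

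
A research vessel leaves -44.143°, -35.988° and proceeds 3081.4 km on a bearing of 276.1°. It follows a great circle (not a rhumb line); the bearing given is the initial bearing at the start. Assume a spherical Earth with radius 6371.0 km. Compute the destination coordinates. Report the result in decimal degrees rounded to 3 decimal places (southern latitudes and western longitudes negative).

latitude -35.528°, longitude -70.611°

δ = 3081.4/6371 = 0.483660 rad (27.7117°).
With φ₁ = -44.143° = -0.770441 rad and θ = 276.1° = 4.818854 rad:
Destination latitude: φ₂ = arcsin( sin φ₁ cos δ + cos φ₁ sin δ cos θ ) = arcsin(-0.581107) = -35.528°.
Δλ = atan2( sin θ sin δ cos φ₁ , cos δ − sin φ₁ sin φ₂ ) = atan2(-0.331813, 0.480586) = -0.604277 rad = -34.623°.
λ₂ = λ₁ + Δλ = -70.611°.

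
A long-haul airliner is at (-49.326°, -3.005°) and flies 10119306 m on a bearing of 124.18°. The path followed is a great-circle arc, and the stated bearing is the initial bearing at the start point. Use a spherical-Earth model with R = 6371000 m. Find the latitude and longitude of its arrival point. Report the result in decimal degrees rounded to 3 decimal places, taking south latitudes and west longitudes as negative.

Central angle δ = d/R = 1.588339 rad.
Converting: φ₁ = -0.860901 rad, θ = 2.167350 rad.
Destination latitude: φ₂ = arcsin( sin φ₁ cos δ + cos φ₁ sin δ cos θ ) = arcsin(-0.352792) = -20.658°.
For the longitude increment, Δλ = atan2( sin θ sin δ cos φ₁, cos δ − sin φ₁ sin φ₂ ) = atan2(0.539098, -0.285109) = 117.873°.
Hence λ₂ = -3.005° + 117.873° = 114.868°.

latitude -20.658°, longitude 114.868°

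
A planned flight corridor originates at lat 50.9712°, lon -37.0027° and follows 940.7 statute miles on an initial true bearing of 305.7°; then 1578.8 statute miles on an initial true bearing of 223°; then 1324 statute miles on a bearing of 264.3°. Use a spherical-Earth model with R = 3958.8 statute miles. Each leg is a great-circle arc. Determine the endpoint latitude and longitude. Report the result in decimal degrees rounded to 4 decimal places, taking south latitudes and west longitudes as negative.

latitude 34.1968°, longitude -100.7529°

Apply the spherical direct solution leg by leg, carrying full precision between legs.
Leg 1: from (50.9712°, -37.0027°), δ = 940.7/3958.8 = 0.237623 rad, θ = 305.7° → φ = 57.2987°, λ = -57.7243°.
Leg 2: from (57.2987°, -57.7243°), δ = 1578.8/3958.8 = 0.398808 rad, θ = 223° → φ = 38.4644°, λ = -77.4935°.
Leg 3: from (38.4644°, -77.4935°), δ = 1324/3958.8 = 0.334445 rad, θ = 264.3° → φ = 34.1968°, λ = -100.7529°.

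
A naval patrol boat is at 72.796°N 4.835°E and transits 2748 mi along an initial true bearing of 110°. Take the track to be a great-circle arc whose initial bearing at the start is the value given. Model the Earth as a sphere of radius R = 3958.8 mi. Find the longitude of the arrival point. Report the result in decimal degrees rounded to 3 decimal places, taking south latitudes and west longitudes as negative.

longitude 58.861°

δ = 2748/3958.8 = 0.694150 rad (39.7719°).
Converting: φ₁ = 1.270530 rad, θ = 1.919862 rad.
Destination latitude: φ₂ = arcsin( sin φ₁ cos δ + cos φ₁ sin δ cos θ ) = arcsin(0.669493) = 42.028°.
Δλ = atan2( sin θ sin δ cos φ₁ , cos δ − sin φ₁ sin φ₂ ) = atan2(0.177805, 0.129059) = 0.942934 rad = 54.026°.
λ₂ = λ₁ + Δλ = 58.861°.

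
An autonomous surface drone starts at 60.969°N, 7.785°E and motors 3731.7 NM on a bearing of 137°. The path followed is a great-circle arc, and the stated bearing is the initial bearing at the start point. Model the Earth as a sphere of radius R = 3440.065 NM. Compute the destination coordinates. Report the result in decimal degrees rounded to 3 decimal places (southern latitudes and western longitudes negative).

The arc subtends δ = 3731.7/3440.065 = 1.084776 rad at the centre.
Start latitude φ₁ = 1.064110 rad; initial bearing θ = 2.391101 rad.
sin φ₂ = sin φ₁ cos δ + cos φ₁ sin δ cos θ = (0.874357)(0.467111) + (0.485283)(0.884199)(-0.731354) = 0.094608
φ₂ = asin(0.094608) = 0.094749 rad = 5.429°.
For the longitude increment, Δλ = atan2( sin θ sin δ cos φ₁, cos δ − sin φ₁ sin φ₂ ) = atan2(0.292636, 0.384390) = 37.282°.
Hence λ₂ = 7.785° + 37.282° = 45.067°.

latitude 5.429°, longitude 45.067°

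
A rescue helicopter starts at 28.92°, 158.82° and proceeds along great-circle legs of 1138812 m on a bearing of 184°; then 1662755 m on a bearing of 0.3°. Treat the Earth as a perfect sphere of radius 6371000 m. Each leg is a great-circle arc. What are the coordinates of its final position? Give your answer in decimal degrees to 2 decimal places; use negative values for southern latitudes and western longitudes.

latitude 33.65°, longitude 158.16°

Apply the spherical direct solution leg by leg, carrying full precision between legs.
Leg 1: from (28.92°, 158.82°), δ = 1138812/6371000 = 0.178749 rad, θ = 184° → φ = 18.70°, λ = 158.07°.
Leg 2: from (18.70°, 158.07°), δ = 1662755/6371000 = 0.260988 rad, θ = 0.3° → φ = 33.65°, λ = 158.16°.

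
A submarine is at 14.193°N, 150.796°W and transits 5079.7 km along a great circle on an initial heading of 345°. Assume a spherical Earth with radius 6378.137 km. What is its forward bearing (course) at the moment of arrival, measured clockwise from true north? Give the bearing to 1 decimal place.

final bearing 332.4°

The arc subtends δ = 5079.7/6378.137 = 0.796424 rad at the centre.
Start latitude φ₁ = 0.247715 rad; initial bearing θ = 6.021386 rad.
Applying the spherical law of cosines for sides, sin φ₂ = sin φ₁ cos δ + cos φ₁ sin δ cos θ = 0.840877, so φ₂ = 57.233°.
Δλ = atan2( sin θ sin δ cos φ₁ , cos δ − sin φ₁ sin φ₂ ) = atan2(-0.179372, 0.493094) = -0.348887 rad = -19.990°.
Hence λ₂ = -150.796° + -19.990° = -170.786°.
The forward bearing on arrival equals the back-azimuth from the destination plus 180°.
Back-azimuth from P₂ (57.2°, -170.8°) to P₁ (14.2°, -150.8°), with Δλ' = λ₁ − λ₂ = 20.0°: atan2( sin Δλ' cos φ₁ , cos φ₂ sin φ₁ − sin φ₂ cos φ₁ cos Δλ' ) = 152.4°.
Final bearing = (152.4° + 180°) mod 360° = 332.4°.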